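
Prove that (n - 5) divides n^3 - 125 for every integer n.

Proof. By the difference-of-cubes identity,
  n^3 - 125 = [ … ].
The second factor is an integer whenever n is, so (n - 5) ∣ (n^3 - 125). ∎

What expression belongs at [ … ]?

Polynomial division of n^3 - 125 by n - 5 leaves remainder 0 and quotient n^2 + 5n + 25.
Hence n^3 - 125 = (n - 5)(n^2 + 5n + 25).

(n - 5)(n^2 + 5n + 25)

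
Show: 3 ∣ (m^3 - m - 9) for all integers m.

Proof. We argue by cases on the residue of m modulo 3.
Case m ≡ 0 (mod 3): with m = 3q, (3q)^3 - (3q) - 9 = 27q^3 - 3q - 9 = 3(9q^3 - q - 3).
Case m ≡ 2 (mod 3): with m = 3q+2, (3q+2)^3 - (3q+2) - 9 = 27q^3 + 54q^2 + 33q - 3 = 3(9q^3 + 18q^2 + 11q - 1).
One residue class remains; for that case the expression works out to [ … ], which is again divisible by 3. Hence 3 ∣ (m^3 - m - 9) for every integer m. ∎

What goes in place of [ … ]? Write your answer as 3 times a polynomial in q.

Only m ≡ 1 (mod 3) is unaccounted for. Put m = 3q+1:
(3q+1)^3 - (3q+1) - 9 expands to 27q^3 + 27q^2 + 6q - 9,
and factoring out 3 leaves 3(9q^3 + 9q^2 + 2q - 3).

3(9q^3 + 9q^2 + 2q - 3)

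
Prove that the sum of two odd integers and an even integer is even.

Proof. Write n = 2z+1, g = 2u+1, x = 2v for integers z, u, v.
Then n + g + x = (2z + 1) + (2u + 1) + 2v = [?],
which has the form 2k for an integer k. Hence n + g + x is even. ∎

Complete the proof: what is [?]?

Expanding: (2z + 1) + (2u + 1) + 2v = 2u + 2v + 2z + 2.
Every term is even; pulling out the factor of 2 gives 2(u + v + z + 1).

2(u + v + z + 1)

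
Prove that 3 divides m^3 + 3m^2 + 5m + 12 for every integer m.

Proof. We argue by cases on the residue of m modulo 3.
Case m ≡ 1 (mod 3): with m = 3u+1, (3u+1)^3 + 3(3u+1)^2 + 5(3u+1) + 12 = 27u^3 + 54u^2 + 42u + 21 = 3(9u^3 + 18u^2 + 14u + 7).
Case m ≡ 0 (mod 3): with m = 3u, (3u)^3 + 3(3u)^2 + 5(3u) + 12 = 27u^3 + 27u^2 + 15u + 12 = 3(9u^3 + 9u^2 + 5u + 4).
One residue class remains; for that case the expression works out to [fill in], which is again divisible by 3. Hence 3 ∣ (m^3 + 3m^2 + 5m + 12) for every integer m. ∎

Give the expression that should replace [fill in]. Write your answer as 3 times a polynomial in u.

The residues treated are {1, 0}, so the missing case is m ≡ 2 (mod 3); write m = 3u+2.
Then (3u+2)^3 + 3(3u+2)^2 + 5(3u+2) + 12 = 27u^3 + 81u^2 + 87u + 42 = 3(9u^3 + 27u^2 + 29u + 14).

3(9u^3 + 27u^2 + 29u + 14)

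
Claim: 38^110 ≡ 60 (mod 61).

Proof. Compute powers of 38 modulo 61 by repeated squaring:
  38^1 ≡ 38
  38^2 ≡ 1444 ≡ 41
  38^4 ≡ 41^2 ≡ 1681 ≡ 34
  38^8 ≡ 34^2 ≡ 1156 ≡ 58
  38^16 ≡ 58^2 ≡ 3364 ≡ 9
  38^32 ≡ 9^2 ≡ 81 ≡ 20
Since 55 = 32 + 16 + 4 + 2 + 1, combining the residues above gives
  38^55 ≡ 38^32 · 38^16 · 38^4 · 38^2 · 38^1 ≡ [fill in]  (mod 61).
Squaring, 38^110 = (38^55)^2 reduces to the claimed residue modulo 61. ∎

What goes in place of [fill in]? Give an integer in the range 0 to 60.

50

38^32 · 38^16 · 38^4 · 38^2 · 38^1 ≡ 20 · 9 · 34 · 41 · 38 = 9534960.
9534960 mod 61 = 50, so 38^55 ≡ 50 (mod 61).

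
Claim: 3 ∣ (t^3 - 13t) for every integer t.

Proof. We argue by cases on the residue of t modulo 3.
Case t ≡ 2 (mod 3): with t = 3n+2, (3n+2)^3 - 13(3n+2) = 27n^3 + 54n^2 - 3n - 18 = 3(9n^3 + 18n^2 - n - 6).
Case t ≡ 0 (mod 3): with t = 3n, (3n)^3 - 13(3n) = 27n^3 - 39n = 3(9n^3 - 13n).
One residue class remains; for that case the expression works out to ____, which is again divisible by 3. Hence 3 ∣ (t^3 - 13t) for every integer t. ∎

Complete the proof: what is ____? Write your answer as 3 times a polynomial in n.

The residues treated are {2, 0}, so the missing case is t ≡ 1 (mod 3); write t = 3n+1.
Then (3n+1)^3 - 13(3n+1) = 27n^3 + 27n^2 - 30n - 12 = 3(9n^3 + 9n^2 - 10n - 4).

3(9n^3 + 9n^2 - 10n - 4)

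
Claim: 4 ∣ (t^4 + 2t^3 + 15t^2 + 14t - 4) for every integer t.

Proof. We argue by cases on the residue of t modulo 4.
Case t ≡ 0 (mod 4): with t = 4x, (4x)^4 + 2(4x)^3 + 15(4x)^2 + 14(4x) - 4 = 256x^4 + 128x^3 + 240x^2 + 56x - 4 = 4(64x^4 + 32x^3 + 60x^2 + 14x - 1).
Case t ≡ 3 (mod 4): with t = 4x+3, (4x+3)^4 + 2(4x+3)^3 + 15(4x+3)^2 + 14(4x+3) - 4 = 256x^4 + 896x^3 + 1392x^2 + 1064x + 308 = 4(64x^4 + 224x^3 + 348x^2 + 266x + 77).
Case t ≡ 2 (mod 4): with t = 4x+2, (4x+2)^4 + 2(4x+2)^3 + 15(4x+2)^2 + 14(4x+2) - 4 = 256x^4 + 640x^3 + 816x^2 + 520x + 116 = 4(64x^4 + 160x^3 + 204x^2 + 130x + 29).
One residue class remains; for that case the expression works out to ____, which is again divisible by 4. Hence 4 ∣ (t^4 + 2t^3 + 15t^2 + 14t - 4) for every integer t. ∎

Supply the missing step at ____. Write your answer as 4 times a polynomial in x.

Only t ≡ 1 (mod 4) is unaccounted for. Put t = 4x+1:
(4x+1)^4 + 2(4x+1)^3 + 15(4x+1)^2 + 14(4x+1) - 4 expands to 256x^4 + 384x^3 + 432x^2 + 216x + 28,
and factoring out 4 leaves 4(64x^4 + 96x^3 + 108x^2 + 54x + 7).

4(64x^4 + 96x^3 + 108x^2 + 54x + 7)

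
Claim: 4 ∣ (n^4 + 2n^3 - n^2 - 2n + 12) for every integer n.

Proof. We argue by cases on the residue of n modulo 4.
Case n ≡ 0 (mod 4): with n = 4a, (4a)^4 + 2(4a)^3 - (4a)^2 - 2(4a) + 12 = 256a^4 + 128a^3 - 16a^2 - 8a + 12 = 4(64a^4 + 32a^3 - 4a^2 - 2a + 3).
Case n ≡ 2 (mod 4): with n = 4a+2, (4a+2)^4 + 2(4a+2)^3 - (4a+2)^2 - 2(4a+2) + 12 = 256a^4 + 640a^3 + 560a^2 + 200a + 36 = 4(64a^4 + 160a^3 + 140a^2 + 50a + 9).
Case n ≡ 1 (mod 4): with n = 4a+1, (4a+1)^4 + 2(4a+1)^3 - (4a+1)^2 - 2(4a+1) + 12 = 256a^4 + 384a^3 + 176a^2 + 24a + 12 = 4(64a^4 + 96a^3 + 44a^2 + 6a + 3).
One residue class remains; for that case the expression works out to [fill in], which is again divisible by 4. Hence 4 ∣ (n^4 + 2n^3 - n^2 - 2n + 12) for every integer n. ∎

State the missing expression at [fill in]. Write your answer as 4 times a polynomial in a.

The residues treated are {0, 2, 1}, so the missing case is n ≡ 3 (mod 4); write n = 4a+3.
Then (4a+3)^4 + 2(4a+3)^3 - (4a+3)^2 - 2(4a+3) + 12 = 256a^4 + 896a^3 + 1136a^2 + 616a + 132 = 4(64a^4 + 224a^3 + 284a^2 + 154a + 33).

4(64a^4 + 224a^3 + 284a^2 + 154a + 33)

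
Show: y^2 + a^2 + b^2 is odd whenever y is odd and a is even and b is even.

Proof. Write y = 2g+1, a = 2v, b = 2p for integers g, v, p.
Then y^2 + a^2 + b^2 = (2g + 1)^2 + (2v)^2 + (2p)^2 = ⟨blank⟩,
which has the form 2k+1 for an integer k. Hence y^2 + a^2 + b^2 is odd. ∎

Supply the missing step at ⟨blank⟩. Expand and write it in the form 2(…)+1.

(2g + 1)^2 + (2v)^2 + (2p)^2 = 4g^2 + 4g + 4p^2 + 4v^2 + 1
= 2(2g^2 + 2g + 2p^2 + 2v^2) + 1.
Since 2g^2 + 2g + 2p^2 + 2v^2 is an integer, the sum of squares is of the form 2k+1 for an integer k.

2(2g^2 + 2g + 2p^2 + 2v^2) + 1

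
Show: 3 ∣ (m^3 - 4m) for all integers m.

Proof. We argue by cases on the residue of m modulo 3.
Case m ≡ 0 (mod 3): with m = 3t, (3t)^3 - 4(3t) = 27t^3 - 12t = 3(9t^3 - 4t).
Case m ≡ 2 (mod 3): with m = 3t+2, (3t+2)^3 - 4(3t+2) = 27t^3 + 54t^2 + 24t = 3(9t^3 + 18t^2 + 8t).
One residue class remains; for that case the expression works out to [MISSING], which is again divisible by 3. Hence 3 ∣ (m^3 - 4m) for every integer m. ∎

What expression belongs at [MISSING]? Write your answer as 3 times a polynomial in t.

The residues treated are {0, 2}, so the missing case is m ≡ 1 (mod 3); write m = 3t+1.
Then (3t+1)^3 - 4(3t+1) = 27t^3 + 27t^2 - 3t - 3 = 3(9t^3 + 9t^2 - t - 1).

3(9t^3 + 9t^2 - t - 1)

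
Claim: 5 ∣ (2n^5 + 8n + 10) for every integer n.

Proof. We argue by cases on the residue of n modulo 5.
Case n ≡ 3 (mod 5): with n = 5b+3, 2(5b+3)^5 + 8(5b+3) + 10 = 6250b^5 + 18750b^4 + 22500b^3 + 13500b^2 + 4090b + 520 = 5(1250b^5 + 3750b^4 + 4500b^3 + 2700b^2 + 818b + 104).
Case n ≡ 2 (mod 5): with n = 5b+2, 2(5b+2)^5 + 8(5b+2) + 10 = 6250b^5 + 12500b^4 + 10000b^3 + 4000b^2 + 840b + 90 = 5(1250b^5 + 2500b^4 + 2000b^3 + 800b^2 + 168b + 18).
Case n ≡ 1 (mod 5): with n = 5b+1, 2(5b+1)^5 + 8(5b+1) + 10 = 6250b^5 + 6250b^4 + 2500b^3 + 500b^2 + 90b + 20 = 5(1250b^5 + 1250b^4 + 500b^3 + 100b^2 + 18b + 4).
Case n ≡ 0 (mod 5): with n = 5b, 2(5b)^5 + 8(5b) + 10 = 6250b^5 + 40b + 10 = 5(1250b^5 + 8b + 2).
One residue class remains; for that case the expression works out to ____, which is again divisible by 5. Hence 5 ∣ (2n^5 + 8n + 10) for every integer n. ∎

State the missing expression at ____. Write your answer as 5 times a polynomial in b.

Only n ≡ 4 (mod 5) is unaccounted for. Put n = 5b+4:
2(5b+4)^5 + 8(5b+4) + 10 expands to 6250b^5 + 25000b^4 + 40000b^3 + 32000b^2 + 12840b + 2090,
and factoring out 5 leaves 5(1250b^5 + 5000b^4 + 8000b^3 + 6400b^2 + 2568b + 418).

5(1250b^5 + 5000b^4 + 8000b^3 + 6400b^2 + 2568b + 418)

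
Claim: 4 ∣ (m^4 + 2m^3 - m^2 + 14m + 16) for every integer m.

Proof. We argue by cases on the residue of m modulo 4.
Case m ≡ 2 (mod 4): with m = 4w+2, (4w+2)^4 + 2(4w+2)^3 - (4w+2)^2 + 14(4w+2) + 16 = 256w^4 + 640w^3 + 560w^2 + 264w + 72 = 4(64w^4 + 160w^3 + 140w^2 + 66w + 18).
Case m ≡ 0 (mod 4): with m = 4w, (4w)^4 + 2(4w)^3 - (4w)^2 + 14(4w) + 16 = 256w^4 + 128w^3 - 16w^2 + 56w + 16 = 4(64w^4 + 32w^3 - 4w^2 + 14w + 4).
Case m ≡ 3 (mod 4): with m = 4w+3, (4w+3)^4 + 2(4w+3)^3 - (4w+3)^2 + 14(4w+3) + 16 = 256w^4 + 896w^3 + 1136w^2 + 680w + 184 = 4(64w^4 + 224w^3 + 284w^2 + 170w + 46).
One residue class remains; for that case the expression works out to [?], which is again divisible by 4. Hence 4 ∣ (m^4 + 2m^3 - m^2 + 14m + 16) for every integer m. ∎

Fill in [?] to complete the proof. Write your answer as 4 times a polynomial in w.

4(64w^4 + 96w^3 + 44w^2 + 22w + 8)

Only m ≡ 1 (mod 4) is unaccounted for. Put m = 4w+1:
(4w+1)^4 + 2(4w+1)^3 - (4w+1)^2 + 14(4w+1) + 16 expands to 256w^4 + 384w^3 + 176w^2 + 88w + 32,
and factoring out 4 leaves 4(64w^4 + 96w^3 + 44w^2 + 22w + 8).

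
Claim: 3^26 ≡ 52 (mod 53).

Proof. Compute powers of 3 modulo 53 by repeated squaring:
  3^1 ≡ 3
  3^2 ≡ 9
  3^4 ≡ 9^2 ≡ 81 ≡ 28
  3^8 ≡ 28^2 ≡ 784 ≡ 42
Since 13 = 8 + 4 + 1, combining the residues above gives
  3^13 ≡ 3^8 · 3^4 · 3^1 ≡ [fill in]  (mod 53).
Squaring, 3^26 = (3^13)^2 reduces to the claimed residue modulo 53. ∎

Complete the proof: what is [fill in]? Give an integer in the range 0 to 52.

3^8 · 3^4 · 3^1 ≡ 42 · 28 · 3 = 3528.
3528 mod 53 = 30, so 3^13 ≡ 30 (mod 53).

30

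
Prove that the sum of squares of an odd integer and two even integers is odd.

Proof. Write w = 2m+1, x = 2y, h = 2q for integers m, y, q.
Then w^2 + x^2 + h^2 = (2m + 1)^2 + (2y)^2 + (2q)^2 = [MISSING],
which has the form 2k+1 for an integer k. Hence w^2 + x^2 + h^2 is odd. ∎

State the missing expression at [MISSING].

2(2m^2 + 2m + 2q^2 + 2y^2) + 1

Expanding: (2m + 1)^2 + (2y)^2 + (2q)^2 = 4m^2 + 4m + 4q^2 + 4y^2 + 1.
Every term except the constant is even, so this is 2(2m^2 + 2m + 2q^2 + 2y^2) + 1,
and 2m^2 + 2m + 2q^2 + 2y^2 ∈ ℤ gives the required form.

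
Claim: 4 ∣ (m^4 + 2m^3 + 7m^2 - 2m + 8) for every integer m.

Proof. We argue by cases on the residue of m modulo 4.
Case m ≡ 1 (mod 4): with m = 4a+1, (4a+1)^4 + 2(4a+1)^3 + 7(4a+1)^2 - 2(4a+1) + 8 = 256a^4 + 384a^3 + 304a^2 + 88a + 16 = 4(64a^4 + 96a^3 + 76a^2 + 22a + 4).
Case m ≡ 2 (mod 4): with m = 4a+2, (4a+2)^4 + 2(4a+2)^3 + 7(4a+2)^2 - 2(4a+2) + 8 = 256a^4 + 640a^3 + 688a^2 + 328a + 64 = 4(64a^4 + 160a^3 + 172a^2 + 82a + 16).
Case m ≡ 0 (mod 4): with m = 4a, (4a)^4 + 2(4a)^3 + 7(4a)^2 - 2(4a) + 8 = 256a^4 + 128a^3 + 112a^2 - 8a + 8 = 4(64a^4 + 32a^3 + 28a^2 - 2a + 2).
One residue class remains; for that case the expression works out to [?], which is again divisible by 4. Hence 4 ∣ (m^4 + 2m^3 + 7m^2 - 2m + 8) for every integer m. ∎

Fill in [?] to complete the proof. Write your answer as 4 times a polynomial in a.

4(64a^4 + 224a^3 + 316a^2 + 202a + 50)

The residues treated are {1, 2, 0}, so the missing case is m ≡ 3 (mod 4); write m = 4a+3.
Then (4a+3)^4 + 2(4a+3)^3 + 7(4a+3)^2 - 2(4a+3) + 8 = 256a^4 + 896a^3 + 1264a^2 + 808a + 200 = 4(64a^4 + 224a^3 + 316a^2 + 202a + 50).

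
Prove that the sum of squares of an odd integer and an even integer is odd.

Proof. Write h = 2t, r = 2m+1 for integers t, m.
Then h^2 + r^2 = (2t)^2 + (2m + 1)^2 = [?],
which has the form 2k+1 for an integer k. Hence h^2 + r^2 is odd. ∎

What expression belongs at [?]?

2(2m^2 + 2m + 2t^2) + 1

Expanding: (2t)^2 + (2m + 1)^2 = 4m^2 + 4m + 4t^2 + 1.
Every term except the constant is even, so this is 2(2m^2 + 2m + 2t^2) + 1,
and 2m^2 + 2m + 2t^2 ∈ ℤ gives the required form.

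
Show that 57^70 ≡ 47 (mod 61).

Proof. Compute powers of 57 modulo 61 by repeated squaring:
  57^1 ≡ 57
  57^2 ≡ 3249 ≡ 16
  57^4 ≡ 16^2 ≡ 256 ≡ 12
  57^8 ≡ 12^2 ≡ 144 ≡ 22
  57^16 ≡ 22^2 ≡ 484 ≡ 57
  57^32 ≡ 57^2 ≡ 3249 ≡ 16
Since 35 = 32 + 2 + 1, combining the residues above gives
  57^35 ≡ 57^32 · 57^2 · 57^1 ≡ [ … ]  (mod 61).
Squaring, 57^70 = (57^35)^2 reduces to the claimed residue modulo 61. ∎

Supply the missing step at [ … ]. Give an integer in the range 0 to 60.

Multiply the listed residues: 16 · 16 · 57 = 256 → 14592.
Reducing modulo 61: 14592 = 239·61 + 13, so 57^35 ≡ 13.

13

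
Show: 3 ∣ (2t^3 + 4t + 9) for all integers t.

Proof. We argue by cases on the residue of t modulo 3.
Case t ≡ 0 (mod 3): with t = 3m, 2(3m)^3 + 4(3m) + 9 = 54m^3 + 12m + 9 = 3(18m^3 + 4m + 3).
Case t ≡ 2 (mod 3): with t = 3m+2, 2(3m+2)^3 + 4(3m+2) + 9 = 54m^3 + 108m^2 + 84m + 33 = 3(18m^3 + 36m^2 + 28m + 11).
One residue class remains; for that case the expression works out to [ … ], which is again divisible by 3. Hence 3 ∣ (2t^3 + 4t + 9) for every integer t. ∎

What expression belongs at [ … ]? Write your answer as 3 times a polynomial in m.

Only t ≡ 1 (mod 3) is unaccounted for. Put t = 3m+1:
2(3m+1)^3 + 4(3m+1) + 9 expands to 54m^3 + 54m^2 + 30m + 15,
and factoring out 3 leaves 3(18m^3 + 18m^2 + 10m + 5).

3(18m^3 + 18m^2 + 10m + 5)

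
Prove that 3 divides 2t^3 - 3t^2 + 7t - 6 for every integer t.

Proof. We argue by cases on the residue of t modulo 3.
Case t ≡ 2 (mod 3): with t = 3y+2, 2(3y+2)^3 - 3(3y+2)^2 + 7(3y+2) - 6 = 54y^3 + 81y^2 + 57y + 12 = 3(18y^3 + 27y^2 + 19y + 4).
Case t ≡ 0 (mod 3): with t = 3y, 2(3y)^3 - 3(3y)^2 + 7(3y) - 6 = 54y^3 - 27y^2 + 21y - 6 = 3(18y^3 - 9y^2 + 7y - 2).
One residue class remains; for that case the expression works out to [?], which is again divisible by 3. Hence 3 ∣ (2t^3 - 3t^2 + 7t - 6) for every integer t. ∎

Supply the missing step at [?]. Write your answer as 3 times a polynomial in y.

3(18y^3 + 9y^2 + 7y)

The residues treated are {2, 0}, so the missing case is t ≡ 1 (mod 3); write t = 3y+1.
Then 2(3y+1)^3 - 3(3y+1)^2 + 7(3y+1) - 6 = 54y^3 + 27y^2 + 21y = 3(18y^3 + 9y^2 + 7y).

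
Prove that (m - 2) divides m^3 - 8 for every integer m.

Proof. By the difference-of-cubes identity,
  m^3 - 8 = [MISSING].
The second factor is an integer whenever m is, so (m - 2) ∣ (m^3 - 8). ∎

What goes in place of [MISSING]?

a^3 - b^3 = (a - b)(a^2 + ab + b^2). With a = m, b = 2:
m^3 - 8 = (m - 2)(m^2 + 2m + 4).

(m - 2)(m^2 + 2m + 4)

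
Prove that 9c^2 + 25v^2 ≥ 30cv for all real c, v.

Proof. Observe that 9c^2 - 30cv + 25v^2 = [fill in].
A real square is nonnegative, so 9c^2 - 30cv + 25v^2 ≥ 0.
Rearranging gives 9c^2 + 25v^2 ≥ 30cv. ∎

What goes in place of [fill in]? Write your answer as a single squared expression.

(3c - 5v)^2

The leading and trailing coefficients are 3^2 and 5^2, and 30 = 2·3·5, so the trinomial is (3c - 5v)^2.
Hence 9c^2 - 30cv + 25v^2 ≥ 0.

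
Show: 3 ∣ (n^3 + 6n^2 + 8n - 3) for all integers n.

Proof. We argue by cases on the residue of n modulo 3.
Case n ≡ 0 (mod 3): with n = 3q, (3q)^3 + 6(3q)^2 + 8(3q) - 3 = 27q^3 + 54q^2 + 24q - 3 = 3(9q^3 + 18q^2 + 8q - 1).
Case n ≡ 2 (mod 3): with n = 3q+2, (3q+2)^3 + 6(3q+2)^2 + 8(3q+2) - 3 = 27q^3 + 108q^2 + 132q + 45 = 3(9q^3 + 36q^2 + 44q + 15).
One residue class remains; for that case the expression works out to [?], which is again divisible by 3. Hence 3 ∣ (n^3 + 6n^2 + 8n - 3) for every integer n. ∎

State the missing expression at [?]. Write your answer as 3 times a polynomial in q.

3(9q^3 + 27q^2 + 23q + 4)

Only n ≡ 1 (mod 3) is unaccounted for. Put n = 3q+1:
(3q+1)^3 + 6(3q+1)^2 + 8(3q+1) - 3 expands to 27q^3 + 81q^2 + 69q + 12,
and factoring out 3 leaves 3(9q^3 + 27q^2 + 23q + 4).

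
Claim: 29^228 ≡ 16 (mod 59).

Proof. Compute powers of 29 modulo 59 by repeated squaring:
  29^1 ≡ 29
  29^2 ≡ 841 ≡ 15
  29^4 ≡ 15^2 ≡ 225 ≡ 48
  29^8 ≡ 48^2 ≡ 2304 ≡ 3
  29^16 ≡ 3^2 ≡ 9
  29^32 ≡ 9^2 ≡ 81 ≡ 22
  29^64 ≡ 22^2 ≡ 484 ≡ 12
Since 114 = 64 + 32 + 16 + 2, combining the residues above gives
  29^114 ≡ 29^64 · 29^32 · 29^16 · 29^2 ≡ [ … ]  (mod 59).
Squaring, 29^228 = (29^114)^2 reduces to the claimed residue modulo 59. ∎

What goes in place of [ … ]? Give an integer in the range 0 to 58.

4

29^64 · 29^32 · 29^16 · 29^2 ≡ 12 · 22 · 9 · 15 = 35640.
35640 mod 59 = 4, so 29^114 ≡ 4 (mod 59).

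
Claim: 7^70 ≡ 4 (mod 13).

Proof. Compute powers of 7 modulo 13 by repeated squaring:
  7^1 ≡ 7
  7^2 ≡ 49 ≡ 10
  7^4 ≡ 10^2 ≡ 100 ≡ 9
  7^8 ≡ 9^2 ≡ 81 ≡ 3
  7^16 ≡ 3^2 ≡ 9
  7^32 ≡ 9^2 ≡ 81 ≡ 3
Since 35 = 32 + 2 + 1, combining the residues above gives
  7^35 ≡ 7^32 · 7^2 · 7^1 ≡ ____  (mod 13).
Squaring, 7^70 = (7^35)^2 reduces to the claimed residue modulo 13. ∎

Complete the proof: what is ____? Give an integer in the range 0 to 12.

7^32 · 7^2 · 7^1 ≡ 3 · 10 · 7 = 210.
210 mod 13 = 2, so 7^35 ≡ 2 (mod 13).

2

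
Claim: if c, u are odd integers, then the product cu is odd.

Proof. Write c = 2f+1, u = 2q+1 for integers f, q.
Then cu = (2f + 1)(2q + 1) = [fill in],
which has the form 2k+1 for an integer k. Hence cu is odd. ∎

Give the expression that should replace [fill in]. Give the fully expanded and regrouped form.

2(2fq + f + q) + 1

Expanding: (2f + 1)(2q + 1) = 4fq + 2f + 2q + 1.
Every term except the constant is even, so this is 2(2fq + f + q) + 1,
and 2fq + f + q ∈ ℤ gives the required form.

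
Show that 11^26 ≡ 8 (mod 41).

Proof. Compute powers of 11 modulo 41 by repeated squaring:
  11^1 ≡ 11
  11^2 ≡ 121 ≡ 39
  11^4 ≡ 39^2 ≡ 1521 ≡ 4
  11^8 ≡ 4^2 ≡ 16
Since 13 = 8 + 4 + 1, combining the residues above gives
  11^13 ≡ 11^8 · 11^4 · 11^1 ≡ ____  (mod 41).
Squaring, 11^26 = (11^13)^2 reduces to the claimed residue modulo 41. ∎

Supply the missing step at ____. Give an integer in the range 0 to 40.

Multiply the listed residues: 16 · 4 · 11 = 64 → 704.
Reducing modulo 41: 704 = 17·41 + 7, so 11^13 ≡ 7.

7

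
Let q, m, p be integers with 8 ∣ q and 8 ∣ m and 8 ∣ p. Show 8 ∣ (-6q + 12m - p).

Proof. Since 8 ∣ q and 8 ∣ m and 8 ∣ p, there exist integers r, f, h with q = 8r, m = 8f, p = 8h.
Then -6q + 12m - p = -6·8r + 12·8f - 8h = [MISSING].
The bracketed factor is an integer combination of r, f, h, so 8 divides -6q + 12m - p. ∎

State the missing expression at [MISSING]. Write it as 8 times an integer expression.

Pull the common 8 out of every term: -6·8r + 12·8f - 8h = 8(12f - h - 6r).
12f - h - 6r is an integer, which exhibits the divisibility.

8(12f - h - 6r)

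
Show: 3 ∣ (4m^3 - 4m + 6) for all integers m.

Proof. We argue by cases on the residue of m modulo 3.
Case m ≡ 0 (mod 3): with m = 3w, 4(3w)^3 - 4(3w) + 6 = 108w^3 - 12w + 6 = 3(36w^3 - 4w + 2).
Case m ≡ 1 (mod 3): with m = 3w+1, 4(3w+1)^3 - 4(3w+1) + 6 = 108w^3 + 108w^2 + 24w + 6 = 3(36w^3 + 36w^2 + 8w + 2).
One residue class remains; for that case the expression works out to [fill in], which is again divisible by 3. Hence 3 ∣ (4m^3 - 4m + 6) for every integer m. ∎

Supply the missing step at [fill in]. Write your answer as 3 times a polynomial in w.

3(36w^3 + 72w^2 + 44w + 10)

Only m ≡ 2 (mod 3) is unaccounted for. Put m = 3w+2:
4(3w+2)^3 - 4(3w+2) + 6 expands to 108w^3 + 216w^2 + 132w + 30,
and factoring out 3 leaves 3(36w^3 + 72w^2 + 44w + 10).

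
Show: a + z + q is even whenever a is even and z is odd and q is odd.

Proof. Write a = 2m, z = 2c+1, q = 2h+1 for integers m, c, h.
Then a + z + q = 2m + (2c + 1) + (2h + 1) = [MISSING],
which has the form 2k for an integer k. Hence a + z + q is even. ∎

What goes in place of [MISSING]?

2(c + h + m + 1)

2m + (2c + 1) + (2h + 1) = 2c + 2h + 2m + 2
= 2(c + h + m + 1).
Since c + h + m + 1 is an integer, the sum is of the form 2k for an integer k.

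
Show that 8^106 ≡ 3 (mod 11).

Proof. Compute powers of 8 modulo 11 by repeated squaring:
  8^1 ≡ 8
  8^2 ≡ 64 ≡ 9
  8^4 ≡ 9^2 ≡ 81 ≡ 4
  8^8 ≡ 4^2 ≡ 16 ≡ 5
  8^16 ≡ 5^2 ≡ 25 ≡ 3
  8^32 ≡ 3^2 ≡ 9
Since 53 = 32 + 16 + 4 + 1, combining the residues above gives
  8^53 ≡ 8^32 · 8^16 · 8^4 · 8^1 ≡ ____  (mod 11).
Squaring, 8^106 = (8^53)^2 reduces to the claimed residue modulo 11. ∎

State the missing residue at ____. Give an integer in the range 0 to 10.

6

8^32 · 8^16 · 8^4 · 8^1 ≡ 9 · 3 · 4 · 8 = 864.
864 mod 11 = 6, so 8^53 ≡ 6 (mod 11).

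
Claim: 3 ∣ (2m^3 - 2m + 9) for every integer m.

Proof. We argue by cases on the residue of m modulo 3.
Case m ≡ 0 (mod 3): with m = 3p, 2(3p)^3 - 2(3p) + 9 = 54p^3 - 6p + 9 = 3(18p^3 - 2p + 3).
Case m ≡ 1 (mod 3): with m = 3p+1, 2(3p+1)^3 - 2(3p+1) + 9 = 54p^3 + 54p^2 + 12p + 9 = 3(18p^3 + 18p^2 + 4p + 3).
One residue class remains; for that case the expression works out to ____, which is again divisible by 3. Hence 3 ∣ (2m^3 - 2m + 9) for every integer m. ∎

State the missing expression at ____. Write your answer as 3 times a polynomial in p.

Only m ≡ 2 (mod 3) is unaccounted for. Put m = 3p+2:
2(3p+2)^3 - 2(3p+2) + 9 expands to 54p^3 + 108p^2 + 66p + 21,
and factoring out 3 leaves 3(18p^3 + 36p^2 + 22p + 7).

3(18p^3 + 36p^2 + 22p + 7)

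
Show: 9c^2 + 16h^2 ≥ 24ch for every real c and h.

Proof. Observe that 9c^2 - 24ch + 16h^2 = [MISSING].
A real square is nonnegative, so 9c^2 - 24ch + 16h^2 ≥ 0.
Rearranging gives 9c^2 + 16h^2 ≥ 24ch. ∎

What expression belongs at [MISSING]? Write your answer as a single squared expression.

(3c - 4h)^2

9c^2 - 24ch + 16h^2 is a perfect-square trinomial: the outer terms are (3c)^2 and (4h)^2, and the cross term is -2·3c·4h.
So 9c^2 - 24ch + 16h^2 = (3c - 4h)^2 ≥ 0.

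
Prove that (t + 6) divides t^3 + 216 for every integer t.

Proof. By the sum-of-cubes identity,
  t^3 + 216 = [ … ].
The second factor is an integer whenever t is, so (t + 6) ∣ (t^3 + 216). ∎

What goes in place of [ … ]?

Polynomial division of t^3 + 216 by t + 6 leaves remainder 0 and quotient t^2 - 6t + 36.
Hence t^3 + 216 = (t + 6)(t^2 - 6t + 36).

(t + 6)(t^2 - 6t + 36)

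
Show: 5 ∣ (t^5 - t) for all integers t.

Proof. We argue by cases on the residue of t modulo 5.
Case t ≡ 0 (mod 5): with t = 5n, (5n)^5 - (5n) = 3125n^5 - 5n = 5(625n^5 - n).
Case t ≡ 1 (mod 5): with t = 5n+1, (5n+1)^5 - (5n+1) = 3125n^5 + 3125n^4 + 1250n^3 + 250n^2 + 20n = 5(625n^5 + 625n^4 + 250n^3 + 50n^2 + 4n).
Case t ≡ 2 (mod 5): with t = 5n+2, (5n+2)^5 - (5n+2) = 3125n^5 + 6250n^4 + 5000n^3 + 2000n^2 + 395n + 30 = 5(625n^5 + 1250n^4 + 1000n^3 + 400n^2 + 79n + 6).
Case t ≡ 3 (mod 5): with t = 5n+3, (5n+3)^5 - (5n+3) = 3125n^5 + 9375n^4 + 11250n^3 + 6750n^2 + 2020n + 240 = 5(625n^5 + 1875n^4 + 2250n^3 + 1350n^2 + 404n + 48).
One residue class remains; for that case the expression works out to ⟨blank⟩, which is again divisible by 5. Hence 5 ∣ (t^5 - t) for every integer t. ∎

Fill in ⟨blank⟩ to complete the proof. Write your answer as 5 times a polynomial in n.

5(625n^5 + 2500n^4 + 4000n^3 + 3200n^2 + 1279n + 204)

The residues treated are {0, 1, 2, 3}, so the missing case is t ≡ 4 (mod 5); write t = 5n+4.
Then (5n+4)^5 - (5n+4) = 3125n^5 + 12500n^4 + 20000n^3 + 16000n^2 + 6395n + 1020 = 5(625n^5 + 2500n^4 + 4000n^3 + 3200n^2 + 1279n + 204).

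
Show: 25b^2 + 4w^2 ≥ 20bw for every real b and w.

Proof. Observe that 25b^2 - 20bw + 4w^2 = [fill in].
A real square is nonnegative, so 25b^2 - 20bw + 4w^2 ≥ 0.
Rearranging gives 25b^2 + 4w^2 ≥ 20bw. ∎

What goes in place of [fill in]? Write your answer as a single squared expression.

(5b - 2w)^2

25b^2 - 20bw + 4w^2 is a perfect-square trinomial: the outer terms are (5b)^2 and (2w)^2, and the cross term is -2·5b·2w.
So 25b^2 - 20bw + 4w^2 = (5b - 2w)^2 ≥ 0.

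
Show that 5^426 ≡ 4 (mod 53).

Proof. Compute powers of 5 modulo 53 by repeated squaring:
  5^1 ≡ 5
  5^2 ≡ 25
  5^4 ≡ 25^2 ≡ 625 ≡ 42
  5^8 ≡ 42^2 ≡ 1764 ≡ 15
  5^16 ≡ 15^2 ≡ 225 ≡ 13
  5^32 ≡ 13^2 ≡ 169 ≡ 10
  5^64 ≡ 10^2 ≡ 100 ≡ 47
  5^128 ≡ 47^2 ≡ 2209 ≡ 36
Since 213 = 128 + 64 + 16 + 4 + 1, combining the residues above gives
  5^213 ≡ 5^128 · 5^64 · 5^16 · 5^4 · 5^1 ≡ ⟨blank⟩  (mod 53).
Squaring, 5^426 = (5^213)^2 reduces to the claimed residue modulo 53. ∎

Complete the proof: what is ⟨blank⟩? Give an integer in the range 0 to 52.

5^128 · 5^64 · 5^16 · 5^4 · 5^1 ≡ 36 · 47 · 13 · 42 · 5 = 4619160.
4619160 mod 53 = 51, so 5^213 ≡ 51 (mod 53).

51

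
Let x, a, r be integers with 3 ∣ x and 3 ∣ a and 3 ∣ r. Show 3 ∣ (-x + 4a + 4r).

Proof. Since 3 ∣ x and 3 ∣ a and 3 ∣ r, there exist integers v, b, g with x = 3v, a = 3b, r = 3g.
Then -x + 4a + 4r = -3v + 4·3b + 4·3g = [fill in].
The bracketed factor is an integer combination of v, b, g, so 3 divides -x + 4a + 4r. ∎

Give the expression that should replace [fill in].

Each term has a factor of 3: -3v + 4·3b + 4·3g = 3·(4b + 4g - v).
Since 4b + 4g - v is an integer, 3 ∣ (-x + 4a + 4r).

3(4b + 4g - v)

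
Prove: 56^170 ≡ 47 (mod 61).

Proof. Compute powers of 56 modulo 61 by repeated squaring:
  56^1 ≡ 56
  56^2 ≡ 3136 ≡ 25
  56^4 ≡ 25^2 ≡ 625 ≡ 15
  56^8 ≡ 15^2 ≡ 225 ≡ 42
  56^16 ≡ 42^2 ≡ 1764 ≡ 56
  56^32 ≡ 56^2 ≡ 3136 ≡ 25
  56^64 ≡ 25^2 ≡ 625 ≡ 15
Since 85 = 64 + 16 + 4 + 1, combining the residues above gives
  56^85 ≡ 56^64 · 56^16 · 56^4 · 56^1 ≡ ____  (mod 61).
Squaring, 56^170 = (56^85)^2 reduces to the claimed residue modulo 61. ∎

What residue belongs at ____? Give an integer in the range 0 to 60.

13

Multiply the listed residues: 15 · 56 · 15 · 56 = 840 → 12600 → 705600.
Reducing modulo 61: 705600 = 11567·61 + 13, so 56^85 ≡ 13.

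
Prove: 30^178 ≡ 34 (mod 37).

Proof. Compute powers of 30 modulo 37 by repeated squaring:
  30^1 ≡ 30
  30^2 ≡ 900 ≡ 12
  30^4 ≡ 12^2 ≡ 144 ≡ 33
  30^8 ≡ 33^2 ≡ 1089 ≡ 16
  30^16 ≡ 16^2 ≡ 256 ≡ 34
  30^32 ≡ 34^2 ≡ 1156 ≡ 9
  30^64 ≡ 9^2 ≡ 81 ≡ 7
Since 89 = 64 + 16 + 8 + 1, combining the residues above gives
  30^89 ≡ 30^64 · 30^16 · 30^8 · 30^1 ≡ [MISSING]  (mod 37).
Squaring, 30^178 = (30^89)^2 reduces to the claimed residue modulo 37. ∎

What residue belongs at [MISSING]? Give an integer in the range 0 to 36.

21

30^64 · 30^16 · 30^8 · 30^1 ≡ 7 · 34 · 16 · 30 = 114240.
114240 mod 37 = 21, so 30^89 ≡ 21 (mod 37).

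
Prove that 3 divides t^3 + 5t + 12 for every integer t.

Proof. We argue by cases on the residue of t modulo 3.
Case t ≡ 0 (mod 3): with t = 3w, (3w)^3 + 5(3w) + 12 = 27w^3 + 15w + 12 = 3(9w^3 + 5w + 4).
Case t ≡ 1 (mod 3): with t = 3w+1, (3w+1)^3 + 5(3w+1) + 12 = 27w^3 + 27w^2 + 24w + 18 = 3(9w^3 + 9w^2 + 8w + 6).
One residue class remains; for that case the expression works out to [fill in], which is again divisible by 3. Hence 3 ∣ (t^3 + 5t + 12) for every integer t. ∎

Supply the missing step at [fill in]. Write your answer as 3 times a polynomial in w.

3(9w^3 + 18w^2 + 17w + 10)

The residues treated are {0, 1}, so the missing case is t ≡ 2 (mod 3); write t = 3w+2.
Then (3w+2)^3 + 5(3w+2) + 12 = 27w^3 + 54w^2 + 51w + 30 = 3(9w^3 + 18w^2 + 17w + 10).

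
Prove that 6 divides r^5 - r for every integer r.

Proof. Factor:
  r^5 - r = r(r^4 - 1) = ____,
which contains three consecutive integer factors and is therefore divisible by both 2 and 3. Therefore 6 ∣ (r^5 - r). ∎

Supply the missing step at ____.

r^4 - 1 = (r^2 - 1)(r^2 + 1), and r^2 - 1 = (r-1)(r+1).
So r(r^4 - 1) = (r - 1)r(r + 1)(r^2 + 1).

(r - 1)r(r + 1)(r^2 + 1)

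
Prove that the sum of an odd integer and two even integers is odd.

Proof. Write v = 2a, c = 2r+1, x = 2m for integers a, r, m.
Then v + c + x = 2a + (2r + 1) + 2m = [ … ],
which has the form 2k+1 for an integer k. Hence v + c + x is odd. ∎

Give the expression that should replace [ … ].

2(a + m + r) + 1

Expanding: 2a + (2r + 1) + 2m = 2a + 2m + 2r + 1.
Every term except the constant is even, so this is 2(a + m + r) + 1,
and a + m + r ∈ ℤ gives the required form.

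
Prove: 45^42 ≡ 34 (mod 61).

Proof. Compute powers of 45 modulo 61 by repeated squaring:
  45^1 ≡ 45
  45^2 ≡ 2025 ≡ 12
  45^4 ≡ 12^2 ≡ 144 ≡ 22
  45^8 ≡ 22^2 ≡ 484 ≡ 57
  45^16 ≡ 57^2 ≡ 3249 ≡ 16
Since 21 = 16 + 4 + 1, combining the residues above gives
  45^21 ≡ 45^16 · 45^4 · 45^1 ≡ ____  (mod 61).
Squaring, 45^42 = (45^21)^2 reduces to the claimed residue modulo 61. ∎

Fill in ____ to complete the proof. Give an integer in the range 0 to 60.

41

Multiply the listed residues: 16 · 22 · 45 = 352 → 15840.
Reducing modulo 61: 15840 = 259·61 + 41, so 45^21 ≡ 41.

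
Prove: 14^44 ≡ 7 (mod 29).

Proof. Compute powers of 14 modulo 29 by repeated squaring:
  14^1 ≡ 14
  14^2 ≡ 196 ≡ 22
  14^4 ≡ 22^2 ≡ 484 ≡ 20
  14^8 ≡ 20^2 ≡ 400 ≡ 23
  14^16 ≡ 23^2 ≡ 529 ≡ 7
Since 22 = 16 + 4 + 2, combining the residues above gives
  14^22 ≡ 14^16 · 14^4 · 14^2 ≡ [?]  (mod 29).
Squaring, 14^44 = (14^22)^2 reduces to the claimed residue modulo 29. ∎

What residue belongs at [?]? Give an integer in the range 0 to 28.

Multiply the listed residues: 7 · 20 · 22 = 140 → 3080.
Reducing modulo 29: 3080 = 106·29 + 6, so 14^22 ≡ 6.

6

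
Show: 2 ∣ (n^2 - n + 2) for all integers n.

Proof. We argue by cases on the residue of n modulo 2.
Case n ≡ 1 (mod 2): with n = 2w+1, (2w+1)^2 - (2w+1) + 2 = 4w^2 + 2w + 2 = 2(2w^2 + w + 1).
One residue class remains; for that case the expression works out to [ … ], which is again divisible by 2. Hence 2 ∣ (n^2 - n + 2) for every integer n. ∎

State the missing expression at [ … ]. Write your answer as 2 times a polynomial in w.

2(2w^2 - w + 1)

Only n ≡ 0 (mod 2) is unaccounted for. Put n = 2w:
(2w)^2 - (2w) + 2 expands to 4w^2 - 2w + 2,
and factoring out 2 leaves 2(2w^2 - w + 1).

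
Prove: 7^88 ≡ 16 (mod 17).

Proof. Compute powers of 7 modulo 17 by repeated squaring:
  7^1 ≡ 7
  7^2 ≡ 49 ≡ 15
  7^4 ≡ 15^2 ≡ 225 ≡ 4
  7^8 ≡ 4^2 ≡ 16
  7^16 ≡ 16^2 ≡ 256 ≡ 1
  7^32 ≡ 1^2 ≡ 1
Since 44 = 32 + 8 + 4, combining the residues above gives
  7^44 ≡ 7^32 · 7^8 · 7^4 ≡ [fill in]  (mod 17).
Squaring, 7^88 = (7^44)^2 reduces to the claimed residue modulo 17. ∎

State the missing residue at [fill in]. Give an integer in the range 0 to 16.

13

Multiply the listed residues: 1 · 16 · 4 = 16 → 64.
Reducing modulo 17: 64 = 3·17 + 13, so 7^44 ≡ 13.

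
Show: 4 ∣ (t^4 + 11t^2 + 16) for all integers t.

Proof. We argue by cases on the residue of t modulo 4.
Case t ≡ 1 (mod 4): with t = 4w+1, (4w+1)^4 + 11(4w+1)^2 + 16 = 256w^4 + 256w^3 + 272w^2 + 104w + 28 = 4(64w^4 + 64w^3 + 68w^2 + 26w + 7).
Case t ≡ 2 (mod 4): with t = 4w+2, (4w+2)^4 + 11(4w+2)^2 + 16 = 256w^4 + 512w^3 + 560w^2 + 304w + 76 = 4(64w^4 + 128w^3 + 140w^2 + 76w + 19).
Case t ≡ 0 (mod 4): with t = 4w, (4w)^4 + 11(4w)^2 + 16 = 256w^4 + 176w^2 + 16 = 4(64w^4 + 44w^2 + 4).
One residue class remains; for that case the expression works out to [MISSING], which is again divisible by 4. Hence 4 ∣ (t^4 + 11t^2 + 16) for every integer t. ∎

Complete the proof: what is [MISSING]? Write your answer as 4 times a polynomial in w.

Only t ≡ 3 (mod 4) is unaccounted for. Put t = 4w+3:
(4w+3)^4 + 11(4w+3)^2 + 16 expands to 256w^4 + 768w^3 + 1040w^2 + 696w + 196,
and factoring out 4 leaves 4(64w^4 + 192w^3 + 260w^2 + 174w + 49).

4(64w^4 + 192w^3 + 260w^2 + 174w + 49)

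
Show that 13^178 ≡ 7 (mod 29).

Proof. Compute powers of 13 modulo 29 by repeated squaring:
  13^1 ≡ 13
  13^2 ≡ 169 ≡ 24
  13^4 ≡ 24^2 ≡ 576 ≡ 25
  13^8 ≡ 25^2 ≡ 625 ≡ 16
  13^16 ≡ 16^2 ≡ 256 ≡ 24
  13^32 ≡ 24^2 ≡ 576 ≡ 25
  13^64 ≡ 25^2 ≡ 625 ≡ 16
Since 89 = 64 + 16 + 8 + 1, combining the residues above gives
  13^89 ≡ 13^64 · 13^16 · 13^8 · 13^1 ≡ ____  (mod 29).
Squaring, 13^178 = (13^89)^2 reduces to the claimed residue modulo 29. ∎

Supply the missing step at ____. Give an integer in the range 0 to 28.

13^64 · 13^16 · 13^8 · 13^1 ≡ 16 · 24 · 16 · 13 = 79872.
79872 mod 29 = 6, so 13^89 ≡ 6 (mod 29).

6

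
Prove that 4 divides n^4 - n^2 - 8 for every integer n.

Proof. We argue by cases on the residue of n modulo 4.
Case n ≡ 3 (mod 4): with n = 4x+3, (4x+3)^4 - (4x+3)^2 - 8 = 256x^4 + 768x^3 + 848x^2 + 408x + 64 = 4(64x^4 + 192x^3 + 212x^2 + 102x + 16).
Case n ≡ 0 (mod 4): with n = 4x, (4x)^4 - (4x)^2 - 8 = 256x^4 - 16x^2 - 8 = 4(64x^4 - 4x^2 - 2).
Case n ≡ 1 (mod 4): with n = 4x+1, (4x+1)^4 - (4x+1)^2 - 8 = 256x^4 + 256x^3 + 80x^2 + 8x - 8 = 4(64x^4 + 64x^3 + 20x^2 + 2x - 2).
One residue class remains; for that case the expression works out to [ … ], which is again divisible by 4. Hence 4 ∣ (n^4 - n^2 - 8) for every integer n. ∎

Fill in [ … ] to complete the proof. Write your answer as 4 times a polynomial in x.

4(64x^4 + 128x^3 + 92x^2 + 28x + 1)

Only n ≡ 2 (mod 4) is unaccounted for. Put n = 4x+2:
(4x+2)^4 - (4x+2)^2 - 8 expands to 256x^4 + 512x^3 + 368x^2 + 112x + 4,
and factoring out 4 leaves 4(64x^4 + 128x^3 + 92x^2 + 28x + 1).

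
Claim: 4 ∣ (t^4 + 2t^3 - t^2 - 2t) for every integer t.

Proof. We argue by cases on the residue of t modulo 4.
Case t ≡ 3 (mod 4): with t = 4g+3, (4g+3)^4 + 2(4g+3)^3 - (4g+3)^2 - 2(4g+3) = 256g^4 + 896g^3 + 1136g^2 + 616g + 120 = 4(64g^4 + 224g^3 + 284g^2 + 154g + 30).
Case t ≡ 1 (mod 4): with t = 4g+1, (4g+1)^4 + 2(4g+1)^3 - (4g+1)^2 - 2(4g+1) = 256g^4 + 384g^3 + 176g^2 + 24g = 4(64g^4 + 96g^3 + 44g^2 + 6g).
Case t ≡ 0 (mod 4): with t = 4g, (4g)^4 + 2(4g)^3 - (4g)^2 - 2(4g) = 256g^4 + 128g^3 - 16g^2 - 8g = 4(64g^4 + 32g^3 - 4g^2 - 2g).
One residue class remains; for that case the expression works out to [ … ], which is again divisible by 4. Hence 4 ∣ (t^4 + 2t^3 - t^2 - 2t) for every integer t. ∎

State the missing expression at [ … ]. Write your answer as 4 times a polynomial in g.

4(64g^4 + 160g^3 + 140g^2 + 50g + 6)

The residues treated are {3, 1, 0}, so the missing case is t ≡ 2 (mod 4); write t = 4g+2.
Then (4g+2)^4 + 2(4g+2)^3 - (4g+2)^2 - 2(4g+2) = 256g^4 + 640g^3 + 560g^2 + 200g + 24 = 4(64g^4 + 160g^3 + 140g^2 + 50g + 6).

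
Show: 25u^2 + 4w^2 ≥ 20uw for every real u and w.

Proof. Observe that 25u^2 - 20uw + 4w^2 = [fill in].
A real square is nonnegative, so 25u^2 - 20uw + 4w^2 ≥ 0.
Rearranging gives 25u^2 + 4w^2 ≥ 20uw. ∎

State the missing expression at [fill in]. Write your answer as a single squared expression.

(5u - 2w)^2

The leading and trailing coefficients are 5^2 and 2^2, and 20 = 2·5·2, so the trinomial is (5u - 2w)^2.
Hence 25u^2 - 20uw + 4w^2 ≥ 0.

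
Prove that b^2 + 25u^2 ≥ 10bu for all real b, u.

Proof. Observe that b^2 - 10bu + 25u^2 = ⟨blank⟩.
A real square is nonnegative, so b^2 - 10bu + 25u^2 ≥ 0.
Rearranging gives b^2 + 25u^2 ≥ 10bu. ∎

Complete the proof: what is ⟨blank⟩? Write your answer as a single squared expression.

(b - 5u)^2

The leading and trailing coefficients are 1^2 and 5^2, and 10 = 2·1·5, so the trinomial is (b - 5u)^2.
Hence b^2 - 10bu + 25u^2 ≥ 0.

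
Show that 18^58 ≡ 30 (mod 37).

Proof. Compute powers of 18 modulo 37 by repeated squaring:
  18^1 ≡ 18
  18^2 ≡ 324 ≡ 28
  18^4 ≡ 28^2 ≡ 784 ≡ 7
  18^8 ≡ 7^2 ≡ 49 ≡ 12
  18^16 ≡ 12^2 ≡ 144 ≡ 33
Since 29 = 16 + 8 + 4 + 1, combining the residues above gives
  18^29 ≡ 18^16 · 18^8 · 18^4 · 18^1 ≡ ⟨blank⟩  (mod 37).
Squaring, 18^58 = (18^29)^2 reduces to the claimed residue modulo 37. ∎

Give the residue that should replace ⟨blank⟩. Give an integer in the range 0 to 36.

20

Multiply the listed residues: 33 · 12 · 7 · 18 = 396 → 2772 → 49896.
Reducing modulo 37: 49896 = 1348·37 + 20, so 18^29 ≡ 20.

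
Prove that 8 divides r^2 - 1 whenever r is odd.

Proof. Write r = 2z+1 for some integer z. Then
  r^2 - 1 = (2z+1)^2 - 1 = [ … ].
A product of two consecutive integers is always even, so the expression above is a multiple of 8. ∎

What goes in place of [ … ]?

(2z+1)^2 - 1 = 4z^2 + 4z + 1 - 1 = 4z^2 + 4z = 4z(z+1).
Since z and z+1 are consecutive, z(z+1) is even, and 4·(even) is a multiple of 8.

4z(z + 1)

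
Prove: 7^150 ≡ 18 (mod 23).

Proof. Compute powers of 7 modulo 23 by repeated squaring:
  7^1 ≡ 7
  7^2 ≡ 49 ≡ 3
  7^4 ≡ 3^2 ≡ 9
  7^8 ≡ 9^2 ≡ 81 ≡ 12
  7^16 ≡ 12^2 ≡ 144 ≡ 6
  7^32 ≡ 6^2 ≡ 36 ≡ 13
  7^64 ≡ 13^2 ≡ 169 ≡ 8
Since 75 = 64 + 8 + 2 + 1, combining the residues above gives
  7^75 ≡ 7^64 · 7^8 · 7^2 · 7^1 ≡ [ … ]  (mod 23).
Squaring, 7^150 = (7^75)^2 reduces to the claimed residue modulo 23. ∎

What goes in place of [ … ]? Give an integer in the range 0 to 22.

7^64 · 7^8 · 7^2 · 7^1 ≡ 8 · 12 · 3 · 7 = 2016.
2016 mod 23 = 15, so 7^75 ≡ 15 (mod 23).

15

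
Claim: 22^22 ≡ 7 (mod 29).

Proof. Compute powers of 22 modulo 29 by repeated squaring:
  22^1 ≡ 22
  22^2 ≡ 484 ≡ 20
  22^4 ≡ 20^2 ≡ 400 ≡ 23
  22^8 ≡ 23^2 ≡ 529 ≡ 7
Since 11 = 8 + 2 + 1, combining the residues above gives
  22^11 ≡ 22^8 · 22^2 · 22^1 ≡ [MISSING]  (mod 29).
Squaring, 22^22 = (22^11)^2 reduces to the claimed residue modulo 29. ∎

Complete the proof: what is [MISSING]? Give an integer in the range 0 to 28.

6

22^8 · 22^2 · 22^1 ≡ 7 · 20 · 22 = 3080.
3080 mod 29 = 6, so 22^11 ≡ 6 (mod 29).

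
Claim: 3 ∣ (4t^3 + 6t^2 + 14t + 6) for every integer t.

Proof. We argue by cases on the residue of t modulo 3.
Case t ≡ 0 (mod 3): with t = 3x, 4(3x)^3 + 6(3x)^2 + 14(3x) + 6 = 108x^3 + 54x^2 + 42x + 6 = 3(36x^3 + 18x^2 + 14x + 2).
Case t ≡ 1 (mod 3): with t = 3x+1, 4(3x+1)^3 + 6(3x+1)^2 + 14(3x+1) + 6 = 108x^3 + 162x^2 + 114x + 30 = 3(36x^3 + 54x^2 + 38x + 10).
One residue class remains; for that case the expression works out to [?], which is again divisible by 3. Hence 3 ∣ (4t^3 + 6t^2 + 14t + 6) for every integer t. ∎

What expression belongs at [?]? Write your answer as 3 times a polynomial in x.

Only t ≡ 2 (mod 3) is unaccounted for. Put t = 3x+2:
4(3x+2)^3 + 6(3x+2)^2 + 14(3x+2) + 6 expands to 108x^3 + 270x^2 + 258x + 90,
and factoring out 3 leaves 3(36x^3 + 90x^2 + 86x + 30).

3(36x^3 + 90x^2 + 86x + 30)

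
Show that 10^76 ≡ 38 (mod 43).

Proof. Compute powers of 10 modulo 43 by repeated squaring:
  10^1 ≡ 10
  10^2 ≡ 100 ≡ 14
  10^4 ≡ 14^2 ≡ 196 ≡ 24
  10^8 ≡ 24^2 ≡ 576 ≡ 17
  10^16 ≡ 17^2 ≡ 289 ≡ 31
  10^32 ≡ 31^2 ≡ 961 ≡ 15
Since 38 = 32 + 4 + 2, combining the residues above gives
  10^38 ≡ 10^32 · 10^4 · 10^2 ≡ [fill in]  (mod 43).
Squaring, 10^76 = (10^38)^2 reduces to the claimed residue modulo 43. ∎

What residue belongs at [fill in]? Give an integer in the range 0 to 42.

10^32 · 10^4 · 10^2 ≡ 15 · 24 · 14 = 5040.
5040 mod 43 = 9, so 10^38 ≡ 9 (mod 43).

9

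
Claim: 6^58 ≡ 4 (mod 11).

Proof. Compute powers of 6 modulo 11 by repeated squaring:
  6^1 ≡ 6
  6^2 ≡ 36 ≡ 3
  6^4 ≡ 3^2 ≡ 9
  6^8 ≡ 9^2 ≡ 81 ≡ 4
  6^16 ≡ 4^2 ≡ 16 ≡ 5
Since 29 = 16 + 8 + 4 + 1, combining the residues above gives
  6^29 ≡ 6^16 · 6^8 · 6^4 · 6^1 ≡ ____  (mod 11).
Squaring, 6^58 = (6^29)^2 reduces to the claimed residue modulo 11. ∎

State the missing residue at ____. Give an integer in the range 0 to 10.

6^16 · 6^8 · 6^4 · 6^1 ≡ 5 · 4 · 9 · 6 = 1080.
1080 mod 11 = 2, so 6^29 ≡ 2 (mod 11).

2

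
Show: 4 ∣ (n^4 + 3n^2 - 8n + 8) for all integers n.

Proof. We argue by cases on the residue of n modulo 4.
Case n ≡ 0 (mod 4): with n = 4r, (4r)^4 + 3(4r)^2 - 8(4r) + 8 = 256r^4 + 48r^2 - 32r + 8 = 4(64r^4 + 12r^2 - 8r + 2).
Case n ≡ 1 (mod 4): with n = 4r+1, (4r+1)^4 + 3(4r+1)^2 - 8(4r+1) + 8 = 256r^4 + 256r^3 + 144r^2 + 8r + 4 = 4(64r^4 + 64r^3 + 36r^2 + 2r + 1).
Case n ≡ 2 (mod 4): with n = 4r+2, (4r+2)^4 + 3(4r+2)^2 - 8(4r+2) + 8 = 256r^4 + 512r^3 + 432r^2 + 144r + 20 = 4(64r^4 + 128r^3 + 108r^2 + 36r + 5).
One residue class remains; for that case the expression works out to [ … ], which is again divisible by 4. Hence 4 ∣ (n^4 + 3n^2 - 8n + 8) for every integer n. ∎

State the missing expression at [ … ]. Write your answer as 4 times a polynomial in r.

The residues treated are {0, 1, 2}, so the missing case is n ≡ 3 (mod 4); write n = 4r+3.
Then (4r+3)^4 + 3(4r+3)^2 - 8(4r+3) + 8 = 256r^4 + 768r^3 + 912r^2 + 472r + 92 = 4(64r^4 + 192r^3 + 228r^2 + 118r + 23).

4(64r^4 + 192r^3 + 228r^2 + 118r + 23)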